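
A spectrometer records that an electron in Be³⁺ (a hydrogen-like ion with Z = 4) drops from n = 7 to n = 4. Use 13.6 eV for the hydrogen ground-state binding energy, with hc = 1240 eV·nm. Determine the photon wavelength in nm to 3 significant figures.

For Z = 4 the level energies scale as Z², so the effective Rydberg energy is 13.6 × 16 = 217.6 eV.
ΔE = 217.6 × (1/4² − 1/7²) = 217.6 × 0.04209 = 9.159 eV.
λ = hc/ΔE = 1240 / 9.159 = 135 nm.

135 nm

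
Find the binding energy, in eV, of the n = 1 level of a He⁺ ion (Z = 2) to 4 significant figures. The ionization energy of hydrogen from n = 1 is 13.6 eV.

54.40 eV

E_n = −13.6 Z²/n² = −54.40/n² eV for Z = 2.
E_1 = −54.40/1 = −54.40 eV, so ionization (to E = 0) requires 54.40 eV.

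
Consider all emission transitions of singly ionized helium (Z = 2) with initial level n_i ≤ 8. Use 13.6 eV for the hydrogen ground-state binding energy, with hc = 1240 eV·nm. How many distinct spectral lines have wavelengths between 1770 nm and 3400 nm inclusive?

3

Enumerate all n_i → n_f pairs with 1 ≤ n_f < n_i ≤ 8 and compute λ = 1240 / [13.6·4·(1/n_f² − 1/n_i²)].
Lines falling in [1770, 3400] nm: 6→5 (1865 nm), 8→6 (1876 nm), 7→6 (3093 nm).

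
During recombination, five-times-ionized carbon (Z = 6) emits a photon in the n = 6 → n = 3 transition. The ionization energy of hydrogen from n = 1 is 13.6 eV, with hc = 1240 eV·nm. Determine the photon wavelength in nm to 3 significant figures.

For Z = 6 the level energies scale as Z², so the effective Rydberg energy is 13.6 × 36 = 489.6 eV.
ΔE = 489.6 × (1/3² − 1/6²) = 489.6 × 0.08333 = 40.80 eV.
λ = hc/ΔE = 1240 / 40.80 = 30.4 nm.

30.4 nm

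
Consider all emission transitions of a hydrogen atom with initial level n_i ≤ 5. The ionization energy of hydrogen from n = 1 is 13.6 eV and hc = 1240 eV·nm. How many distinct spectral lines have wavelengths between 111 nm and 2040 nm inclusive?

Enumerate all n_i → n_f pairs with 1 ≤ n_f < n_i ≤ 5 and compute λ = 1240 / [13.6·1·(1/n_f² − 1/n_i²)].
Lines falling in [111, 2040] nm: 2→1 (121.6 nm), 5→2 (434.2 nm), 4→2 (486.3 nm), 3→2 (656.5 nm), 5→3 (1282 nm), 4→3 (1876 nm).

6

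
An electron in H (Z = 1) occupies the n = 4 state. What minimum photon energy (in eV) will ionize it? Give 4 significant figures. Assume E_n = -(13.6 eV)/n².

E_4 = −13.60/16 = −0.8500 eV, so ionization (to E = 0) requires 0.8500 eV.

0.8500 eV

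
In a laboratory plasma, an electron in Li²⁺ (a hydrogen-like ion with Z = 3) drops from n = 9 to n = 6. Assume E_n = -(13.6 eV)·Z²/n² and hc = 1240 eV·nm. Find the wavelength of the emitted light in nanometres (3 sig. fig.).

For Z = 3 the level energies scale as Z², so the effective Rydberg energy is 13.6 × 9 = 122.4 eV.
ΔE = 122.4 × (1/6² − 1/9²) = 122.4 × 0.01543 = 1.889 eV.
λ = hc/ΔE = 1240 / 1.889 = 656 nm.

656 nm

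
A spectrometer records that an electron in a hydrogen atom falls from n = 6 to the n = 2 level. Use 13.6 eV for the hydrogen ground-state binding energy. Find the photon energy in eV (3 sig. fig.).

E_6 = −13.60/36 = −0.3778 eV and E_2 = −13.60/4 = −3.400 eV.
The photon energy is |E_6 − E_2| = 3.02 eV.

3.02 eV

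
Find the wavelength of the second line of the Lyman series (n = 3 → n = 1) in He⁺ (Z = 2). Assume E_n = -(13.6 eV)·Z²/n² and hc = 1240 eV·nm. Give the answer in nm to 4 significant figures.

The Lyman series terminates on n_f = 1; the second line has n_i = 1+2 = 3.
ΔE = 54.40 × (1/1² − 1/3²) = 48.36 eV.
λ = 1240 / 48.36 = 25.64 nm.

25.64 nm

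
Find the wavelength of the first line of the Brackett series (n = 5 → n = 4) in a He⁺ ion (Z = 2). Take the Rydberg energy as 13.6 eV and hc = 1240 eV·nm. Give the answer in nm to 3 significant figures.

The Brackett series terminates on n_f = 4; the first line has n_i = 4+1 = 5.
ΔE = 54.40 × (1/4² − 1/5²) = 1.224 eV.
λ = 1240 / 1.224 = 1010 nm.

1010 nm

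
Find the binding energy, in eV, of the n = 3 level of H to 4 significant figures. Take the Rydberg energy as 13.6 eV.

E_3 = −13.60/9 = −1.511 eV, so ionization (to E = 0) requires 1.511 eV.

1.511 eV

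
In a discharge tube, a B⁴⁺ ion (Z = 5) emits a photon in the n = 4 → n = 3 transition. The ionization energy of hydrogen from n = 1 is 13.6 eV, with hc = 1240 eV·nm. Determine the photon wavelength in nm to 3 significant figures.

75.0 nm

For Z = 5 the level energies scale as Z², so the effective Rydberg energy is 13.6 × 25 = 340.0 eV.
ΔE = 340.0 × (1/3² − 1/4²) = 340.0 × 0.04861 = 16.53 eV.
λ = hc/ΔE = 1240 / 16.53 = 75.0 nm.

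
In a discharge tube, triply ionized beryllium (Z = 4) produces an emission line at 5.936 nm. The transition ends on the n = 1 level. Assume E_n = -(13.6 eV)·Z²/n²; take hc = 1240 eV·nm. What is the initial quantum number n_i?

The photon energy is ΔE = hc/λ = 1240 / 5.936 = 208.9 eV.
With Z = 4, ΔE = 217.6 × (1/n_f² − 1/n_i²), so 1/n_f² − 1/n_i² = 0.9600.
With n_f = 1: 1/n_i² = 1/1 − 0.9600 = 0.04001, so n_i ≈ 5.00.

n_i = 5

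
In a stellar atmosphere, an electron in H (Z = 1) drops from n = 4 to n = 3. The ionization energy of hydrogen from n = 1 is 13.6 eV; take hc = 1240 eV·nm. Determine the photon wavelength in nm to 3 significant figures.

ΔE = 13.60 × (1/3² − 1/4²) = 13.60 × 0.04861 = 0.6611 eV.
λ = hc/ΔE = 1240 / 0.6611 = 1880 nm.
This line belongs to the Paschen series.

1880 nm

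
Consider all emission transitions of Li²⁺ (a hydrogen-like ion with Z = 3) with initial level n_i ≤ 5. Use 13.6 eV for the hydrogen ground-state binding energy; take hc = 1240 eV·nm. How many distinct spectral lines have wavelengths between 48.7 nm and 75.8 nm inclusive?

2

Enumerate all n_i → n_f pairs with 1 ≤ n_f < n_i ≤ 5 and compute λ = 1240 / [13.6·9·(1/n_f² − 1/n_i²)].
Lines falling in [48.7, 75.8] nm: 4→2 (54.03 nm), 3→2 (72.94 nm).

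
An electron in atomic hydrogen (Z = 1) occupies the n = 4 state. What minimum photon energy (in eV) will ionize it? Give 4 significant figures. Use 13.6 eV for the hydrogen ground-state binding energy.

E_4 = −13.60/16 = −0.8500 eV, so ionization (to E = 0) requires 0.8500 eV.

0.8500 eV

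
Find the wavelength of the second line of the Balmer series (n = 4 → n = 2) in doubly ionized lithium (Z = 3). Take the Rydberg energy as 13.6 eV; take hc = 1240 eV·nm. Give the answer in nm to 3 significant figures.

54.0 nm

The Balmer series terminates on n_f = 2; the second line has n_i = 2+2 = 4.
ΔE = 122.4 × (1/2² − 1/4²) = 22.95 eV.
λ = 1240 / 22.95 = 54.0 nm.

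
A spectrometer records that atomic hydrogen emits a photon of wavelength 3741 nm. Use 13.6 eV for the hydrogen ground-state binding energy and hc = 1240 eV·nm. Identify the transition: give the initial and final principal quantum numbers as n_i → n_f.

n_i = 8, n_f = 5

The photon energy is ΔE = hc/λ = 1240 / 3741 = 0.3315 eV.
With Z = 1, ΔE = 13.60 × (1/n_f² − 1/n_i²), so 1/n_f² − 1/n_i² = 0.02437.
Trying n_f = 5 gives 1/n_i² = 0.01563, i.e. n_i ≈ 8; this pair matches.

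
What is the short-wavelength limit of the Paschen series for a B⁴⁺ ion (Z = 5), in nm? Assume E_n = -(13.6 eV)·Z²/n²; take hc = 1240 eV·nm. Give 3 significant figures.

The Paschen series has lower level n_f = 3; the series limit corresponds to n_i → ∞.
ΔE_max = 13.6 × 25 / 3² = 37.78 eV.
λ_min = 1240 / 37.78 = 32.8 nm.

32.8 nm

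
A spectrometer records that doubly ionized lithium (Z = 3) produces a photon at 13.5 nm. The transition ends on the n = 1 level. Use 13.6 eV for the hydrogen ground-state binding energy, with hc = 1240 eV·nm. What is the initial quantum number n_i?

The photon energy is ΔE = hc/λ = 1240 / 13.5 = 91.85 eV.
With Z = 3, ΔE = 122.4 × (1/n_f² − 1/n_i²), so 1/n_f² − 1/n_i² = 0.7504.
With n_f = 1: 1/n_i² = 1/1 − 0.7504 = 0.2496, so n_i ≈ 2.00.

n_i = 2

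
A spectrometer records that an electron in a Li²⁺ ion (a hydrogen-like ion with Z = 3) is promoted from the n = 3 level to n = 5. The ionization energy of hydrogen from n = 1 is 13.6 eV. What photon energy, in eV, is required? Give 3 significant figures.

The Bohr energies scale as Z², so for Z = 3: E_n = −122.4/n² eV.
E_5 = −122.4/25 = −4.896 eV and E_3 = −122.4/9 = −13.60 eV.
The photon energy is |E_5 − E_3| = 8.70 eV.

8.70 eV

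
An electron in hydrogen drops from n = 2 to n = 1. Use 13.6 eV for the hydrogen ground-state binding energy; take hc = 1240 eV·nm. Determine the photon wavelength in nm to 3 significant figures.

122 nm

ΔE = 13.60 × (1/1² − 1/2²) = 13.60 × 0.7500 = 10.20 eV.
λ = hc/ΔE = 1240 / 10.20 = 122 nm.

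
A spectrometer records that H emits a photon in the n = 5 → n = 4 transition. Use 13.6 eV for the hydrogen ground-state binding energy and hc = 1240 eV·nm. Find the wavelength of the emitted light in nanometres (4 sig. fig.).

4052 nm

ΔE = 13.60 × (1/4² − 1/5²) = 13.60 × 0.02250 = 0.3060 eV.
λ = hc/ΔE = 1240 / 0.3060 = 4052 nm.
This line belongs to the Brackett series.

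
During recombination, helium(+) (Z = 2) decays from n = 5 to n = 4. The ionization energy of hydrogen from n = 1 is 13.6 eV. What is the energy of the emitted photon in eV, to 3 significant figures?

The Bohr energies scale as Z², so for Z = 2: E_n = −54.40/n² eV.
E_5 = −54.40/25 = −2.176 eV and E_4 = −54.40/16 = −3.400 eV.
The photon energy is |E_5 − E_4| = 1.22 eV.

1.22 eV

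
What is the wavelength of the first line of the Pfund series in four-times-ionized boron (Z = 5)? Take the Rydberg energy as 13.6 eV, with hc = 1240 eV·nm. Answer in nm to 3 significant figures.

298 nm

The Pfund series terminates on n_f = 5; the first line has n_i = 5+1 = 6.
ΔE = 340.0 × (1/5² − 1/6²) = 4.156 eV.
λ = 1240 / 4.156 = 298 nm.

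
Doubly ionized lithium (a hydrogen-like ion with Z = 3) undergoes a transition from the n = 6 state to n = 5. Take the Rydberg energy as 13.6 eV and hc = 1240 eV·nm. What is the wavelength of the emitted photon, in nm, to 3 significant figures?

829 nm

For Z = 3 the level energies scale as Z², so the effective Rydberg energy is 13.6 × 9 = 122.4 eV.
ΔE = 122.4 × (1/5² − 1/6²) = 122.4 × 0.01222 = 1.496 eV.
λ = hc/ΔE = 1240 / 1.496 = 829 nm.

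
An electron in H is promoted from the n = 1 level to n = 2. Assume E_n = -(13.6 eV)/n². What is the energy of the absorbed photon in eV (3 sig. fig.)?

10.2 eV

E_2 = −13.60/4 = −3.400 eV and E_1 = −13.60/1 = −13.60 eV.
The photon energy is |E_2 − E_1| = 10.2 eV.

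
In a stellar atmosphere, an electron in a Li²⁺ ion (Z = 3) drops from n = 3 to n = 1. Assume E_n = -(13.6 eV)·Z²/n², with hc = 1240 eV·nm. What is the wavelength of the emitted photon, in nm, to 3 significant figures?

11.4 nm

For Z = 3 the level energies scale as Z², so the effective Rydberg energy is 13.6 × 9 = 122.4 eV.
ΔE = 122.4 × (1/1² − 1/3²) = 122.4 × 0.8889 = 108.8 eV.
λ = hc/ΔE = 1240 / 108.8 = 11.4 nm.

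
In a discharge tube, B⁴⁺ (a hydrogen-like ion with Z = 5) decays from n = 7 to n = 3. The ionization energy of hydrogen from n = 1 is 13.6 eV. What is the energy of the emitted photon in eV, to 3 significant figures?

The Bohr energies scale as Z², so for Z = 5: E_n = −340.0/n² eV.
E_7 = −340.0/49 = −6.939 eV and E_3 = −340.0/9 = −37.78 eV.
The photon energy is |E_7 − E_3| = 30.8 eV.

30.8 eV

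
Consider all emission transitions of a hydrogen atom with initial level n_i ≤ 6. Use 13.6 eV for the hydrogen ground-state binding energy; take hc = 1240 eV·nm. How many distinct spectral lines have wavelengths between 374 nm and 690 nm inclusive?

Enumerate all n_i → n_f pairs with 1 ≤ n_f < n_i ≤ 6 and compute λ = 1240 / [13.6·1·(1/n_f² − 1/n_i²)].
Lines falling in [374, 690] nm: 6→2 (410.3 nm), 5→2 (434.2 nm), 4→2 (486.3 nm), 3→2 (656.5 nm).

4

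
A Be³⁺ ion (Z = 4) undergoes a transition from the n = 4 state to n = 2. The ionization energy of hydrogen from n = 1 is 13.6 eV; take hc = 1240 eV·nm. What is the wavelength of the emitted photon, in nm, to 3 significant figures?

For Z = 4 the level energies scale as Z², so the effective Rydberg energy is 13.6 × 16 = 217.6 eV.
ΔE = 217.6 × (1/2² − 1/4²) = 217.6 × 0.1875 = 40.80 eV.
λ = hc/ΔE = 1240 / 40.80 = 30.4 nm.

30.4 nm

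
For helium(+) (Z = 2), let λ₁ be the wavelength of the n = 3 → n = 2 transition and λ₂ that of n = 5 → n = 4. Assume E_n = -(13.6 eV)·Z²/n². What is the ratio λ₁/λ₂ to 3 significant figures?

λ ∝ 1/ΔE ∝ 1/(1/n_f² − 1/n_i²), and the Z² and hc factors cancel in the ratio.
λ₁/λ₂ = (1/4² − 1/5²)/(1/2² − 1/3²) = 0.02250/0.1389 = 0.162.

0.162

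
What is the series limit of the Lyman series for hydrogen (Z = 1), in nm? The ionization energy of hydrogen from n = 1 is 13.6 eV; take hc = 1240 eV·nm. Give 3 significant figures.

The Lyman series has lower level n_f = 1; the series limit corresponds to n_i → ∞.
ΔE_max = 13.6 × 1 / 1² = 13.60 eV.
λ_min = 1240 / 13.60 = 91.2 nm.

91.2 nm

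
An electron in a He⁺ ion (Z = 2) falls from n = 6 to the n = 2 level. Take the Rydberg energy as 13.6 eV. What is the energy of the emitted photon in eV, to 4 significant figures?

12.09 eV

The Bohr energies scale as Z², so for Z = 2: E_n = −54.40/n² eV.
E_6 = −54.40/36 = −1.511 eV and E_2 = −54.40/4 = −13.60 eV.
The photon energy is |E_6 − E_2| = 12.09 eV.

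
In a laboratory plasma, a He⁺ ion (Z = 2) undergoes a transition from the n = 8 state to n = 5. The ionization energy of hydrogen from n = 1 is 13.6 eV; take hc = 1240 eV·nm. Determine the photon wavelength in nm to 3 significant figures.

935 nm

For Z = 2 the level energies scale as Z², so the effective Rydberg energy is 13.6 × 4 = 54.40 eV.
ΔE = 54.40 × (1/5² − 1/8²) = 54.40 × 0.02438 = 1.326 eV.
λ = hc/ΔE = 1240 / 1.326 = 935 nm.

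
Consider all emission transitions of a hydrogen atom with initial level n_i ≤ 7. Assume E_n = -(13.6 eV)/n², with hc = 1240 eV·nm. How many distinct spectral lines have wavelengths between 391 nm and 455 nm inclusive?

3

Enumerate all n_i → n_f pairs with 1 ≤ n_f < n_i ≤ 7 and compute λ = 1240 / [13.6·1·(1/n_f² − 1/n_i²)].
Lines falling in [391, 455] nm: 7→2 (397.1 nm), 6→2 (410.3 nm), 5→2 (434.2 nm).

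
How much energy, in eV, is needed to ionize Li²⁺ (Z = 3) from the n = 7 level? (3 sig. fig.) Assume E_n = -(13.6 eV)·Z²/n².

2.50 eV

E_n = −13.6 Z²/n² = −122.4/n² eV for Z = 3.
E_7 = −122.4/49 = −2.50 eV, so ionization (to E = 0) requires 2.50 eV.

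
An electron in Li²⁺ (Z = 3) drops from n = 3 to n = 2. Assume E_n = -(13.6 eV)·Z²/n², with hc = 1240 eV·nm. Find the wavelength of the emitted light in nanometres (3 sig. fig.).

72.9 nm

For Z = 3 the level energies scale as Z², so the effective Rydberg energy is 13.6 × 9 = 122.4 eV.
ΔE = 122.4 × (1/2² − 1/3²) = 122.4 × 0.1389 = 17.00 eV.
λ = hc/ΔE = 1240 / 17.00 = 72.9 nm.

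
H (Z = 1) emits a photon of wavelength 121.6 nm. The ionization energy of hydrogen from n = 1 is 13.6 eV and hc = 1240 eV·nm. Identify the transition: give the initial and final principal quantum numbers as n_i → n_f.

The photon energy is ΔE = hc/λ = 1240 / 121.6 = 10.20 eV.
With Z = 1, ΔE = 13.60 × (1/n_f² − 1/n_i²), so 1/n_f² − 1/n_i² = 0.7498.
Trying n_f = 1 gives 1/n_i² = 0.2502, i.e. n_i ≈ 2; this pair matches.

n_i = 2, n_f = 1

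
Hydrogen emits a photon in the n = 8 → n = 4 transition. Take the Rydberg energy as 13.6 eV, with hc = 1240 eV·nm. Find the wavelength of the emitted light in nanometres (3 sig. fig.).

1950 nm

ΔE = 13.60 × (1/4² − 1/8²) = 13.60 × 0.04688 = 0.6375 eV.
λ = hc/ΔE = 1240 / 0.6375 = 1950 nm.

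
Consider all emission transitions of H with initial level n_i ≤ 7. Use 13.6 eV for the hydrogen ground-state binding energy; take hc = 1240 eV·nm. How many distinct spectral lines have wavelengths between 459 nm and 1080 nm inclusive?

3

Enumerate all n_i → n_f pairs with 1 ≤ n_f < n_i ≤ 7 and compute λ = 1240 / [13.6·1·(1/n_f² − 1/n_i²)].
Lines falling in [459, 1080] nm: 4→2 (486.3 nm), 3→2 (656.5 nm), 7→3 (1005 nm).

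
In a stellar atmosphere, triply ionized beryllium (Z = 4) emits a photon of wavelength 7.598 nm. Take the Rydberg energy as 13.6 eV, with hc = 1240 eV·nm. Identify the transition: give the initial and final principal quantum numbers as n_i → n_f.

The photon energy is ΔE = hc/λ = 1240 / 7.598 = 163.2 eV.
With Z = 4, ΔE = 217.6 × (1/n_f² − 1/n_i²), so 1/n_f² − 1/n_i² = 0.7500.
Trying n_f = 1 gives 1/n_i² = 0.2500, i.e. n_i ≈ 2; this pair matches.

n_i = 2, n_f = 1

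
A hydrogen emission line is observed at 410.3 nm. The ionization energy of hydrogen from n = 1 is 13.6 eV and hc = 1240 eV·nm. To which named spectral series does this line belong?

Balmer

ΔE = 1240/410.3 = 3.022 eV.
This matches 13.6 × (1/2² − 1/6²), so n_f = 2: the Balmer series.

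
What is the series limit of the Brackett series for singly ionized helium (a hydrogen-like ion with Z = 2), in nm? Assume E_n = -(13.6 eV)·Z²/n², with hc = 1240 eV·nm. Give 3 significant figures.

The Brackett series has lower level n_f = 4; the series limit corresponds to n_i → ∞.
ΔE_max = 13.6 × 4 / 4² = 3.400 eV.
λ_min = 1240 / 3.400 = 365 nm.

365 nm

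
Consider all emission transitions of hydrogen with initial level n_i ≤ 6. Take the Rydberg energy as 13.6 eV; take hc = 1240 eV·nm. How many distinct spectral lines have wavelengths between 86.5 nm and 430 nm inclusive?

6

Enumerate all n_i → n_f pairs with 1 ≤ n_f < n_i ≤ 6 and compute λ = 1240 / [13.6·1·(1/n_f² − 1/n_i²)].
Lines falling in [86.5, 430] nm: 6→1 (93.78 nm), 5→1 (94.98 nm), 4→1 (97.25 nm), 3→1 (102.6 nm), 2→1 (121.6 nm), 6→2 (410.3 nm).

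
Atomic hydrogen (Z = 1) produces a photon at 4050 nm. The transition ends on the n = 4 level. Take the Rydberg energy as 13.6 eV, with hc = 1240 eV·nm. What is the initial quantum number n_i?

The photon energy is ΔE = hc/λ = 1240 / 4050 = 0.3062 eV.
With Z = 1, ΔE = 13.60 × (1/n_f² − 1/n_i²), so 1/n_f² − 1/n_i² = 0.02251.
With n_f = 4: 1/n_i² = 1/16 − 0.02251 = 0.03999, so n_i ≈ 5.00.

n_i = 5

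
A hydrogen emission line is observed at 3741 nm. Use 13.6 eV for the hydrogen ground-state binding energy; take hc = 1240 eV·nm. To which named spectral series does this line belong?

ΔE = 1240/3741 = 0.3315 eV.
This matches 13.6 × (1/5² − 1/8²), so n_f = 5: the Pfund series.

Pfund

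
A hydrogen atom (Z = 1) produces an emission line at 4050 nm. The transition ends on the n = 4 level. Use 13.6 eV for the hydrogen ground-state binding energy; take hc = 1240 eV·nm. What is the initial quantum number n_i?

n_i = 5

The photon energy is ΔE = hc/λ = 1240 / 4050 = 0.3062 eV.
With Z = 1, ΔE = 13.60 × (1/n_f² − 1/n_i²), so 1/n_f² − 1/n_i² = 0.02251.
With n_f = 4: 1/n_i² = 1/16 − 0.02251 = 0.03999, so n_i ≈ 5.00.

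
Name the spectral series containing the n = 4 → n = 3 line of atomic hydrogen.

Paschen

The series is set by the lower level: n_f = 3 is the Paschen series.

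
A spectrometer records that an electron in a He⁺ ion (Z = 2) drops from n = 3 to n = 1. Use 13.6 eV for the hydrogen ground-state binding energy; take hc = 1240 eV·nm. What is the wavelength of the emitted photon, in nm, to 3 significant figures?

25.6 nm

For Z = 2 the level energies scale as Z², so the effective Rydberg energy is 13.6 × 4 = 54.40 eV.
ΔE = 54.40 × (1/1² − 1/3²) = 54.40 × 0.8889 = 48.36 eV.
λ = hc/ΔE = 1240 / 48.36 = 25.6 nm.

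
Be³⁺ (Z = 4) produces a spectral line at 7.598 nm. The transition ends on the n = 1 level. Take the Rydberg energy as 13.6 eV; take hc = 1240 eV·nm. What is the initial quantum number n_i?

n_i = 2

The photon energy is ΔE = hc/λ = 1240 / 7.598 = 163.2 eV.
With Z = 4, ΔE = 217.6 × (1/n_f² − 1/n_i²), so 1/n_f² − 1/n_i² = 0.7500.
With n_f = 1: 1/n_i² = 1/1 − 0.7500 = 0.2500, so n_i ≈ 2.00.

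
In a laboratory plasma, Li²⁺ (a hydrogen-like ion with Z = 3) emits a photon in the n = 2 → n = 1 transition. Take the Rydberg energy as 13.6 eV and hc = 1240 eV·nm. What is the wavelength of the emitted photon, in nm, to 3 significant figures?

13.5 nm

For Z = 3 the level energies scale as Z², so the effective Rydberg energy is 13.6 × 9 = 122.4 eV.
ΔE = 122.4 × (1/1² − 1/2²) = 122.4 × 0.7500 = 91.80 eV.
λ = hc/ΔE = 1240 / 91.80 = 13.5 nm.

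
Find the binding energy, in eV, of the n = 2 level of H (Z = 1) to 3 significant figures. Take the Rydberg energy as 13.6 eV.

E_2 = −13.60/4 = −3.40 eV, so ionization (to E = 0) requires 3.40 eV.

3.40 eV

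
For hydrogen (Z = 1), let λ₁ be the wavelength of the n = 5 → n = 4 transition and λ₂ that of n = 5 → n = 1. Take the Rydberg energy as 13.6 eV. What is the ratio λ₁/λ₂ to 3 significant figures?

λ ∝ 1/ΔE ∝ 1/(1/n_f² − 1/n_i²), and the Z² and hc factors cancel in the ratio.
λ₁/λ₂ = (1/1² − 1/5²)/(1/4² − 1/5²) = 0.9600/0.02250 = 42.7.

42.7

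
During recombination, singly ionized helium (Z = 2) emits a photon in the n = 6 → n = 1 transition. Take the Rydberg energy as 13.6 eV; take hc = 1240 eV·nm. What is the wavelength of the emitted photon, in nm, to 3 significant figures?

For Z = 2 the level energies scale as Z², so the effective Rydberg energy is 13.6 × 4 = 54.40 eV.
ΔE = 54.40 × (1/1² − 1/6²) = 54.40 × 0.9722 = 52.89 eV.
λ = hc/ΔE = 1240 / 52.89 = 23.4 nm.

23.4 nm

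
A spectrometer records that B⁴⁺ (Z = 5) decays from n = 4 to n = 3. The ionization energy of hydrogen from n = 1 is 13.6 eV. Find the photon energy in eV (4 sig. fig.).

The Bohr energies scale as Z², so for Z = 5: E_n = −340.0/n² eV.
E_4 = −340.0/16 = −21.25 eV and E_3 = −340.0/9 = −37.78 eV.
The photon energy is |E_4 − E_3| = 16.53 eV.

16.53 eV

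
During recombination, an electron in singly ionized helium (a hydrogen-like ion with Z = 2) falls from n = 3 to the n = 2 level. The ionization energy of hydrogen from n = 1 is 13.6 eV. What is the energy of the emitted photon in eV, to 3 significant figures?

7.56 eV

The Bohr energies scale as Z², so for Z = 2: E_n = −54.40/n² eV.
E_3 = −54.40/9 = −6.044 eV and E_2 = −54.40/4 = −13.60 eV.
The photon energy is |E_3 − E_2| = 7.56 eV.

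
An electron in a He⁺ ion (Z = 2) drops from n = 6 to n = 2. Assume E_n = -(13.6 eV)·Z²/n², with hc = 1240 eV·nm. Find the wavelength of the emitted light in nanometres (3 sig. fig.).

For Z = 2 the level energies scale as Z², so the effective Rydberg energy is 13.6 × 4 = 54.40 eV.
ΔE = 54.40 × (1/2² − 1/6²) = 54.40 × 0.2222 = 12.09 eV.
λ = hc/ΔE = 1240 / 12.09 = 103 nm.

103 nm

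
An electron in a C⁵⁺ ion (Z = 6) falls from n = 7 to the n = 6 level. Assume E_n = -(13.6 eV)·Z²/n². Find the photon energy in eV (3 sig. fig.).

The Bohr energies scale as Z², so for Z = 6: E_n = −489.6/n² eV.
E_7 = −489.6/49 = −9.992 eV and E_6 = −489.6/36 = −13.60 eV.
The photon energy is |E_7 − E_6| = 3.61 eV.

3.61 eV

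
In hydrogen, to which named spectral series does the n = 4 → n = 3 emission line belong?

Paschen

The series is set by the lower level: n_f = 3 is the Paschen series.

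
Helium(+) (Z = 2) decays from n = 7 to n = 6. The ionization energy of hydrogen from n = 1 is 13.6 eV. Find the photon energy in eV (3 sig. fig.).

0.401 eV

The Bohr energies scale as Z², so for Z = 2: E_n = −54.40/n² eV.
E_7 = −54.40/49 = −1.110 eV and E_6 = −54.40/36 = −1.511 eV.
The photon energy is |E_7 − E_6| = 0.401 eV.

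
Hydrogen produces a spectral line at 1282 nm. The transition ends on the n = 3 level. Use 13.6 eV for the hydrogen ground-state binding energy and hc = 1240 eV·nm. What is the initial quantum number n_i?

n_i = 5

The photon energy is ΔE = hc/λ = 1240 / 1282 = 0.9672 eV.
With Z = 1, ΔE = 13.60 × (1/n_f² − 1/n_i²), so 1/n_f² − 1/n_i² = 0.07112.
With n_f = 3: 1/n_i² = 1/9 − 0.07112 = 0.03999, so n_i ≈ 5.00.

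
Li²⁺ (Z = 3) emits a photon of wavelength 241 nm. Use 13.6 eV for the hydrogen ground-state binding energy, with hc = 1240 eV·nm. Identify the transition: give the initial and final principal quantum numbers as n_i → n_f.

The photon energy is ΔE = hc/λ = 1240 / 241 = 5.145 eV.
With Z = 3, ΔE = 122.4 × (1/n_f² − 1/n_i²), so 1/n_f² − 1/n_i² = 0.04204.
Trying n_f = 4 gives 1/n_i² = 0.02046, i.e. n_i ≈ 7; this pair matches.

n_i = 7, n_f = 4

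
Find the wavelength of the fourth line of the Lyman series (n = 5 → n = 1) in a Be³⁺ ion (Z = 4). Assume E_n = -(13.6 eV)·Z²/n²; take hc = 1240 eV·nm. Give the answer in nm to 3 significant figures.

5.94 nm

The Lyman series terminates on n_f = 1; the fourth line has n_i = 1+4 = 5.
ΔE = 217.6 × (1/1² − 1/5²) = 208.9 eV.
λ = 1240 / 208.9 = 5.94 nm.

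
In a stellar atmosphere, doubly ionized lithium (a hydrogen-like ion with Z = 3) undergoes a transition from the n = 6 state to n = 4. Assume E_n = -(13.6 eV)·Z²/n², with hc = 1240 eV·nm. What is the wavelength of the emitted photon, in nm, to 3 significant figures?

For Z = 3 the level energies scale as Z², so the effective Rydberg energy is 13.6 × 9 = 122.4 eV.
ΔE = 122.4 × (1/4² − 1/6²) = 122.4 × 0.03472 = 4.250 eV.
λ = hc/ΔE = 1240 / 4.250 = 292 nm.

292 nm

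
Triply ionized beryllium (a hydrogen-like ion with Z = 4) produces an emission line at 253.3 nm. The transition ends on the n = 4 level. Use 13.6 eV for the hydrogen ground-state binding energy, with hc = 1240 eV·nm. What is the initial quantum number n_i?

n_i = 5

The photon energy is ΔE = hc/λ = 1240 / 253.3 = 4.895 eV.
With Z = 4, ΔE = 217.6 × (1/n_f² − 1/n_i²), so 1/n_f² − 1/n_i² = 0.02250.
With n_f = 4: 1/n_i² = 1/16 − 0.02250 = 0.04000, so n_i ≈ 5.00.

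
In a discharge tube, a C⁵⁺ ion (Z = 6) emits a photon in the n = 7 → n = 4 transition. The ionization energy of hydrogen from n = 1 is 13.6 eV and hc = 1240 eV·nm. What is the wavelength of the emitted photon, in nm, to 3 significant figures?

60.2 nm

For Z = 6 the level energies scale as Z², so the effective Rydberg energy is 13.6 × 36 = 489.6 eV.
ΔE = 489.6 × (1/4² − 1/7²) = 489.6 × 0.04209 = 20.61 eV.
λ = hc/ΔE = 1240 / 20.61 = 60.2 nm.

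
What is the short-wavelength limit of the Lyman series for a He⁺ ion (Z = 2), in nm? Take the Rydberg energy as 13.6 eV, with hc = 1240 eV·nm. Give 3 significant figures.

The Lyman series has lower level n_f = 1; the series limit corresponds to n_i → ∞.
ΔE_max = 13.6 × 4 / 1² = 54.40 eV.
λ_min = 1240 / 54.40 = 22.8 nm.

22.8 nm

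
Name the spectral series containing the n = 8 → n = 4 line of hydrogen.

The series is set by the lower level: n_f = 4 is the Brackett series.

Brackett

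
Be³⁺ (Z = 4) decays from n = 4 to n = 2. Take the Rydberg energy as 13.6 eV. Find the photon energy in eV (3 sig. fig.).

The Bohr energies scale as Z², so for Z = 4: E_n = −217.6/n² eV.
E_4 = −217.6/16 = −13.60 eV and E_2 = −217.6/4 = −54.40 eV.
The photon energy is |E_4 − E_2| = 40.8 eV.

40.8 eV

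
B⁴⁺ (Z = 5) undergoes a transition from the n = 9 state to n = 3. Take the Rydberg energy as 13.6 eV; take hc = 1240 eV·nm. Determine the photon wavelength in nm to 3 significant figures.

For Z = 5 the level energies scale as Z², so the effective Rydberg energy is 13.6 × 25 = 340.0 eV.
ΔE = 340.0 × (1/3² − 1/9²) = 340.0 × 0.09877 = 33.58 eV.
λ = hc/ΔE = 1240 / 33.58 = 36.9 nm.

36.9 nm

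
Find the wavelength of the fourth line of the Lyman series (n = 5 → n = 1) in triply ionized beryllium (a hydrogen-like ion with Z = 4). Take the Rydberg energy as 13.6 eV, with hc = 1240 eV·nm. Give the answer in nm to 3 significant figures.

The Lyman series terminates on n_f = 1; the fourth line has n_i = 1+4 = 5.
ΔE = 217.6 × (1/1² − 1/5²) = 208.9 eV.
λ = 1240 / 208.9 = 5.94 nm.

5.94 nm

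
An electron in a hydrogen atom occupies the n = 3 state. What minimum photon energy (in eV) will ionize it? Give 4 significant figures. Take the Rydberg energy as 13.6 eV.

E_3 = −13.60/9 = −1.511 eV, so ionization (to E = 0) requires 1.511 eV.

1.511 eV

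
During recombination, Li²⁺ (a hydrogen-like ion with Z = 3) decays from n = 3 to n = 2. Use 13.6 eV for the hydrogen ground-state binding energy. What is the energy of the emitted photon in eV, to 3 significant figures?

The Bohr energies scale as Z², so for Z = 3: E_n = −122.4/n² eV.
E_3 = −122.4/9 = −13.60 eV and E_2 = −122.4/4 = −30.60 eV.
The photon energy is |E_3 − E_2| = 17.0 eV.

17.0 eV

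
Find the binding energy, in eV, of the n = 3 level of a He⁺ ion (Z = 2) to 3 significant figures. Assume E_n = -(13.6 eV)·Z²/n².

E_n = −13.6 Z²/n² = −54.40/n² eV for Z = 2.
E_3 = −54.40/9 = −6.04 eV, so ionization (to E = 0) requires 6.04 eV.

6.04 eV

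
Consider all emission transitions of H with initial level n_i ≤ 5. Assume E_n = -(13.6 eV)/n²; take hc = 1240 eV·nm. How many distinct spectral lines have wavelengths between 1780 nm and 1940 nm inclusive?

1

Enumerate all n_i → n_f pairs with 1 ≤ n_f < n_i ≤ 5 and compute λ = 1240 / [13.6·1·(1/n_f² − 1/n_i²)].
Lines falling in [1780, 1940] nm: 4→3 (1876 nm).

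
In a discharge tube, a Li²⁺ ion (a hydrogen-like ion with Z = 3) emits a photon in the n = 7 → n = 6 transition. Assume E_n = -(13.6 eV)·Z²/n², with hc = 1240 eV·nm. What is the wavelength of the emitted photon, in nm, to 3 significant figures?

For Z = 3 the level energies scale as Z², so the effective Rydberg energy is 13.6 × 9 = 122.4 eV.
ΔE = 122.4 × (1/6² − 1/7²) = 122.4 × 0.007370 = 0.9020 eV.
λ = hc/ΔE = 1240 / 0.9020 = 1370 nm.

1370 nm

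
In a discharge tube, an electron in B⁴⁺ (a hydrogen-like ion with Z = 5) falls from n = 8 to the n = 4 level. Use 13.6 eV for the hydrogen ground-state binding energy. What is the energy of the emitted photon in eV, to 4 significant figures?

The Bohr energies scale as Z², so for Z = 5: E_n = −340.0/n² eV.
E_8 = −340.0/64 = −5.313 eV and E_4 = −340.0/16 = −21.25 eV.
The photon energy is |E_8 − E_4| = 15.94 eV.

15.94 eV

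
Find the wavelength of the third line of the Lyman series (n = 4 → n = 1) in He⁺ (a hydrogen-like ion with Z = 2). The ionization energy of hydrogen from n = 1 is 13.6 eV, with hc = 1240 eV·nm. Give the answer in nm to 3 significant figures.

The Lyman series terminates on n_f = 1; the third line has n_i = 1+3 = 4.
ΔE = 54.40 × (1/1² − 1/4²) = 51.00 eV.
λ = 1240 / 51.00 = 24.3 nm.

24.3 nm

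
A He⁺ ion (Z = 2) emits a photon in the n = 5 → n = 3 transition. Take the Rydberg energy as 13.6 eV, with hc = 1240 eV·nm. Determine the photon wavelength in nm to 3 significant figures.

321 nm

For Z = 2 the level energies scale as Z², so the effective Rydberg energy is 13.6 × 4 = 54.40 eV.
ΔE = 54.40 × (1/3² − 1/5²) = 54.40 × 0.07111 = 3.868 eV.
λ = hc/ΔE = 1240 / 3.868 = 321 nm.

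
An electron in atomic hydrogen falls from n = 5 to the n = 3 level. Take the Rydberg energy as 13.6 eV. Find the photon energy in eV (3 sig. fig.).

E_5 = −13.60/25 = −0.5440 eV and E_3 = −13.60/9 = −1.511 eV.
The photon energy is |E_5 − E_3| = 0.967 eV.

0.967 eV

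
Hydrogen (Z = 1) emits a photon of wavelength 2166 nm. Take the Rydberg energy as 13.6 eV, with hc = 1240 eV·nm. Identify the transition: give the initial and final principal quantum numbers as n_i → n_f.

n_i = 7, n_f = 4

The photon energy is ΔE = hc/λ = 1240 / 2166 = 0.5725 eV.
With Z = 1, ΔE = 13.60 × (1/n_f² − 1/n_i²), so 1/n_f² − 1/n_i² = 0.04209.
Trying n_f = 4 gives 1/n_i² = 0.02041, i.e. n_i ≈ 7; this pair matches.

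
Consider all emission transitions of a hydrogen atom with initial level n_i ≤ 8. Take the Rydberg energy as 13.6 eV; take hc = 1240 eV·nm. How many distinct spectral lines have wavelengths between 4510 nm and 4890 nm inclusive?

1

Enumerate all n_i → n_f pairs with 1 ≤ n_f < n_i ≤ 8 and compute λ = 1240 / [13.6·1·(1/n_f² − 1/n_i²)].
Lines falling in [4510, 4890] nm: 7→5 (4654 nm).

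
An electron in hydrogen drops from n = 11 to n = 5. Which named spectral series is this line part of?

The series is set by the lower level: n_f = 5 is the Pfund series.

Pfund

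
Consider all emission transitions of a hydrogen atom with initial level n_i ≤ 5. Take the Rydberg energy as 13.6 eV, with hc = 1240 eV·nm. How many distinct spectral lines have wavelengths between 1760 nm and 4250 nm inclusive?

Enumerate all n_i → n_f pairs with 1 ≤ n_f < n_i ≤ 5 and compute λ = 1240 / [13.6·1·(1/n_f² − 1/n_i²)].
Lines falling in [1760, 4250] nm: 4→3 (1876 nm), 5→4 (4052 nm).

2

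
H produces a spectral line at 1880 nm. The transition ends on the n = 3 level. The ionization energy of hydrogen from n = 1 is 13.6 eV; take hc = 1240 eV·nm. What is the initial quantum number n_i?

The photon energy is ΔE = hc/λ = 1240 / 1880 = 0.6596 eV.
With Z = 1, ΔE = 13.60 × (1/n_f² − 1/n_i²), so 1/n_f² − 1/n_i² = 0.04850.
With n_f = 3: 1/n_i² = 1/9 − 0.04850 = 0.06261, so n_i ≈ 4.00.

n_i = 4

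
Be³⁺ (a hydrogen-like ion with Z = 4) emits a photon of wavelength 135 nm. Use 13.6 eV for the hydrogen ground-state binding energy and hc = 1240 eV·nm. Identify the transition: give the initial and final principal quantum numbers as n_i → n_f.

n_i = 7, n_f = 4

The photon energy is ΔE = hc/λ = 1240 / 135 = 9.185 eV.
With Z = 4, ΔE = 217.6 × (1/n_f² − 1/n_i²), so 1/n_f² − 1/n_i² = 0.04221.
Trying n_f = 4 gives 1/n_i² = 0.02029, i.e. n_i ≈ 7; this pair matches.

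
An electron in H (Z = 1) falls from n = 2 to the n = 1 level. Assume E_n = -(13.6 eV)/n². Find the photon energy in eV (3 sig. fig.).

10.2 eV

E_2 = −13.60/4 = −3.400 eV and E_1 = −13.60/1 = −13.60 eV.
The photon energy is |E_2 − E_1| = 10.2 eV.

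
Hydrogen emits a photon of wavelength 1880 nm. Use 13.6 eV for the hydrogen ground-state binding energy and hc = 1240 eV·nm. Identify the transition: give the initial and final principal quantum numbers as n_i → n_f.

The photon energy is ΔE = hc/λ = 1240 / 1880 = 0.6596 eV.
With Z = 1, ΔE = 13.60 × (1/n_f² − 1/n_i²), so 1/n_f² − 1/n_i² = 0.04850.
Trying n_f = 3 gives 1/n_i² = 0.06261, i.e. n_i ≈ 4; this pair matches.

n_i = 4, n_f = 3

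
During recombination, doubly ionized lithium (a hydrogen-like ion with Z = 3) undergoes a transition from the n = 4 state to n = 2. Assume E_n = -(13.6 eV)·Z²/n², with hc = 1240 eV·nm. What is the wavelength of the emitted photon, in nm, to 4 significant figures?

For Z = 3 the level energies scale as Z², so the effective Rydberg energy is 13.6 × 9 = 122.4 eV.
ΔE = 122.4 × (1/2² − 1/4²) = 122.4 × 0.1875 = 22.95 eV.
λ = hc/ΔE = 1240 / 22.95 = 54.03 nm.

54.03 nm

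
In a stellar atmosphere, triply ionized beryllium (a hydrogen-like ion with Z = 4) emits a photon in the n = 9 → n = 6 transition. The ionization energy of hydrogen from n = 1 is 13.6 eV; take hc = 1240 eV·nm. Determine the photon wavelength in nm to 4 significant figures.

For Z = 4 the level energies scale as Z², so the effective Rydberg energy is 13.6 × 16 = 217.6 eV.
ΔE = 217.6 × (1/6² − 1/9²) = 217.6 × 0.01543 = 3.358 eV.
λ = hc/ΔE = 1240 / 3.358 = 369.3 nm.

369.3 nm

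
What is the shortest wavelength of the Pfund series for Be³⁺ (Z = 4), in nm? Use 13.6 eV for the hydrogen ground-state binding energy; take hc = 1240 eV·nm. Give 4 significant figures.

142.5 nm

The Pfund series has lower level n_f = 5; the series limit corresponds to n_i → ∞.
ΔE_max = 13.6 × 16 / 5² = 8.704 eV.
λ_min = 1240 / 8.704 = 142.5 nm.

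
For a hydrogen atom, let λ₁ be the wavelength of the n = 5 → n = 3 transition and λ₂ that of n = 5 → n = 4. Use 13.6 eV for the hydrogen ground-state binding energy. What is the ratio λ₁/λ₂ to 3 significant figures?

0.316

λ ∝ 1/ΔE ∝ 1/(1/n_f² − 1/n_i²), and the Z² and hc factors cancel in the ratio.
λ₁/λ₂ = (1/4² − 1/5²)/(1/3² − 1/5²) = 0.02250/0.07111 = 0.316.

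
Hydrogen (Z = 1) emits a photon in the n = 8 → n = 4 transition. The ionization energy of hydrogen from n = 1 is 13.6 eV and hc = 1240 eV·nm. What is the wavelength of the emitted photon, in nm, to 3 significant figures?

1950 nm

ΔE = 13.60 × (1/4² − 1/8²) = 13.60 × 0.04688 = 0.6375 eV.
λ = hc/ΔE = 1240 / 0.6375 = 1950 nm.
This line belongs to the Brackett series.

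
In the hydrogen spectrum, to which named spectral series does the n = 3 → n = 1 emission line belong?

Lyman

The series is set by the lower level: n_f = 1 is the Lyman series.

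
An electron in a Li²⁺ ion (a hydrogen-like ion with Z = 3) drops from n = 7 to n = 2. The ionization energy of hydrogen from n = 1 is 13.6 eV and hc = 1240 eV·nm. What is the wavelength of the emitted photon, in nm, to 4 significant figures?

For Z = 3 the level energies scale as Z², so the effective Rydberg energy is 13.6 × 9 = 122.4 eV.
ΔE = 122.4 × (1/2² − 1/7²) = 122.4 × 0.2296 = 28.10 eV.
λ = hc/ΔE = 1240 / 28.10 = 44.12 nm.

44.12 nm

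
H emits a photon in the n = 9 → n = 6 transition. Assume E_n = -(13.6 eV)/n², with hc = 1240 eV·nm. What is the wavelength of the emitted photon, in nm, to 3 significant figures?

ΔE = 13.60 × (1/6² − 1/9²) = 13.60 × 0.01543 = 0.2099 eV.
λ = hc/ΔE = 1240 / 0.2099 = 5910 nm.

5910 nm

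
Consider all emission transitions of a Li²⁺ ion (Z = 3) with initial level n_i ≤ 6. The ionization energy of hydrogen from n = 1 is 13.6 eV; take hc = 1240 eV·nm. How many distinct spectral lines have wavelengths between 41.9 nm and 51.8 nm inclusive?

2

Enumerate all n_i → n_f pairs with 1 ≤ n_f < n_i ≤ 6 and compute λ = 1240 / [13.6·9·(1/n_f² − 1/n_i²)].
Lines falling in [41.9, 51.8] nm: 6→2 (45.59 nm), 5→2 (48.24 nm).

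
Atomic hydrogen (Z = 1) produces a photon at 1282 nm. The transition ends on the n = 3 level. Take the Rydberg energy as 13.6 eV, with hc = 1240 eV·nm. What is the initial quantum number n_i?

n_i = 5

The photon energy is ΔE = hc/λ = 1240 / 1282 = 0.9672 eV.
With Z = 1, ΔE = 13.60 × (1/n_f² − 1/n_i²), so 1/n_f² − 1/n_i² = 0.07112.
With n_f = 3: 1/n_i² = 1/9 − 0.07112 = 0.03999, so n_i ≈ 5.00.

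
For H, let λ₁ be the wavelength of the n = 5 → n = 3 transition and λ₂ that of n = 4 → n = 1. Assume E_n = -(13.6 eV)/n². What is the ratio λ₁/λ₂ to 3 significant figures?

13.2

λ ∝ 1/ΔE ∝ 1/(1/n_f² − 1/n_i²), and the Z² and hc factors cancel in the ratio.
λ₁/λ₂ = (1/1² − 1/4²)/(1/3² − 1/5²) = 0.9375/0.07111 = 13.2.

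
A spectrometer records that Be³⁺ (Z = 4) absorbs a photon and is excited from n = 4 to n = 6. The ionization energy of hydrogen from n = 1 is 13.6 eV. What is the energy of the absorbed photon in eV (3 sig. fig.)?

The Bohr energies scale as Z², so for Z = 4: E_n = −217.6/n² eV.
E_6 = −217.6/36 = −6.044 eV and E_4 = −217.6/16 = −13.60 eV.
The photon energy is |E_6 − E_4| = 7.56 eV.

7.56 eV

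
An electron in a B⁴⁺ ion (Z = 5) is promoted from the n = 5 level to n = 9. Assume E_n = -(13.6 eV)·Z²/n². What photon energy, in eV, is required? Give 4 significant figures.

The Bohr energies scale as Z², so for Z = 5: E_n = −340.0/n² eV.
E_9 = −340.0/81 = −4.198 eV and E_5 = −340.0/25 = −13.60 eV.
The photon energy is |E_9 − E_5| = 9.402 eV.

9.402 eV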